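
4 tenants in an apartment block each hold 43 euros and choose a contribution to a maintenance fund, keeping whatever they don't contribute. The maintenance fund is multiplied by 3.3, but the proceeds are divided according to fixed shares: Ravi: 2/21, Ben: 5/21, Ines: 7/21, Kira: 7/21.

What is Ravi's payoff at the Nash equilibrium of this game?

Player j's private return per contributed unit is 3.3 × (j's share). Contributing is weakly dominant for j when that share is at least 1/3.3 = 0.3030, and contributing 0 is dominant otherwise.
Ines and Kira are above the threshold, contributing 43 each; the remaining 2 contribute 0. Total contributed: 86.
Ravi keeps 43 and receives 3.3 × 86 × 2/21 = 27.03 from the maintenance fund, for a payoff of 70.03.

70.03 euros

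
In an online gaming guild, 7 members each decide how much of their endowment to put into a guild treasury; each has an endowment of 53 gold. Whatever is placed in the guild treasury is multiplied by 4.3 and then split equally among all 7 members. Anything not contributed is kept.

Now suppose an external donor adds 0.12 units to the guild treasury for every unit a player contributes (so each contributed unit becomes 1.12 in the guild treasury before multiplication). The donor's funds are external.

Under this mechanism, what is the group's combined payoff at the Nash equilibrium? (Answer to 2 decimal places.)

371.00 gold

The effective private return is 4.3 × 1.12 / 7 = 0.6880, which is still under 1, so the mechanism doesn't change anyone's dominant strategy: zero contribution.
Everyone keeps their endowment and the group total is 7 × 53 = 371.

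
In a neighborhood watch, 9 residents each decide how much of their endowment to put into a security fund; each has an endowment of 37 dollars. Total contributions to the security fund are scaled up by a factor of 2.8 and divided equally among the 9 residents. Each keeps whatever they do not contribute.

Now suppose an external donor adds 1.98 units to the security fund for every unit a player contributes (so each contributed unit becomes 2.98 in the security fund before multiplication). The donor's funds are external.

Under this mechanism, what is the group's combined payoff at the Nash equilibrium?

333.00 dollars

Even with the mechanism, each unit contributed returns only 2.8 × 2.98 / 9 = 0.9271 per unit of net cost, so contributing nothing is still dominant.
At the Nash equilibrium no one contributes; group total payoff = 9 × 37 = 333.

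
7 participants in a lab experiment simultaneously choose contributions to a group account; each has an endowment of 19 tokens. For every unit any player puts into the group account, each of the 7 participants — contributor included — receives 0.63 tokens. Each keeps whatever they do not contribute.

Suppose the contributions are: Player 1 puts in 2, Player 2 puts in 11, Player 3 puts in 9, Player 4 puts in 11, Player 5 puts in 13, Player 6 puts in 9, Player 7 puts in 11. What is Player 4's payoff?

Total contributed: 2 + 11 + 9 + 11 + 13 + 9 + 11 = 66.
Each receives 0.63 × 66 = 41.58 from the group account.
Player 4 keeps 19 − 11 = 8, so Player 4's payoff is 8 + 41.58 = 49.58.

49.58 tokens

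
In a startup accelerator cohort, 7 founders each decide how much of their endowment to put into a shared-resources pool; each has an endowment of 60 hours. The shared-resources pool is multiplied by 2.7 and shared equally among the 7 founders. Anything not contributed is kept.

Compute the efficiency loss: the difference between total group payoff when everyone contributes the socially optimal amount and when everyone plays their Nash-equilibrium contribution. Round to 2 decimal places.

Each contributed unit returns 2.7/7 = 0.3857 to its contributor — below 1 — so contributing 0 is dominant for every player. At the Nash equilibrium everyone keeps their 60, and the group total is 7 × 60 = 420.
Each contributed unit returns 2.700 to the group as a whole (0.3857 to each of 7 players), which exceeds 1, so the social optimum is full contribution: group total = 2.700 × 420 = 1134.00.
Efficiency loss = 1134.00 − 420 = 714.00.

714.00 hours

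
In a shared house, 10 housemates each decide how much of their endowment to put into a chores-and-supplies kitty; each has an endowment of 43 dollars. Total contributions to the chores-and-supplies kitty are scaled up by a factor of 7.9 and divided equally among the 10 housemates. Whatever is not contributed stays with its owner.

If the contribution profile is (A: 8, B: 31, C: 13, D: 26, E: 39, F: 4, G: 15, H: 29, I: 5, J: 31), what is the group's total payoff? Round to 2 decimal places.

Total contributed: 8 + 31 + 13 + 26 + 39 + 4 + 15 + 29 + 5 + 31 = 201; total kept: 10 × 43 − 201 = 229.
The chores-and-supplies kitty pays out 7.9 × 201 = 1587.90 in aggregate.
Group total = 229 + 1587.90 = 1816.90.

1816.90 dollars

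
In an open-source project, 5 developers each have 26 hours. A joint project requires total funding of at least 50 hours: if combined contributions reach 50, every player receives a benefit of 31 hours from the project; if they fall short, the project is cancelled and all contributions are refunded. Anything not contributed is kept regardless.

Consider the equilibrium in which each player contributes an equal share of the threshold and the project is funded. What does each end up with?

Equal share of the threshold: 50/5 = 10.
At this profile no one gains by cutting their contribution: any cut drops the total below 50, the project is cancelled, contributions are refunded, and the deviator ends with 26, which is less than 26 − 10 + 31 = 47. Contributing more than 10 just wastes the excess. So contributing exactly 10 is a best response.
Each player's payoff: 26 − 10 + 31 = 47.

47 hours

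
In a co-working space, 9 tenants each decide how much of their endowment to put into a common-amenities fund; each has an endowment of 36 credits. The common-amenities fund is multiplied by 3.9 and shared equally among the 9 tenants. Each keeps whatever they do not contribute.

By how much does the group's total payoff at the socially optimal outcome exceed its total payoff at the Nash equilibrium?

939.60 credits

Each contributed unit returns 3.9/9 = 0.4333 to its contributor — below 1 — so contributing 0 is dominant for every player. At the Nash equilibrium everyone keeps their 36, and the group total is 9 × 36 = 324.
Each contributed unit returns 3.900 to the group as a whole (0.4333 to each of 9 players), which exceeds 1, so the social optimum is full contribution: group total = 3.900 × 324 = 1263.60.
Efficiency loss = 1263.60 − 324 = 939.60.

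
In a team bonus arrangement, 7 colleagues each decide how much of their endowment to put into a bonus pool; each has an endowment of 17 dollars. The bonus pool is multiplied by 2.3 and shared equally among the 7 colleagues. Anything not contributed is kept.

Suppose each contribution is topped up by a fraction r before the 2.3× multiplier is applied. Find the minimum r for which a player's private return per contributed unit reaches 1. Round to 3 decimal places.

With matching at rate r, one contributed unit becomes (1 + r) in the bonus pool and returns 2.3 × (1 + r) / 7 to the contributor.
Setting this equal to 1: 1 + r = 7/2.3 = 3.0435.
So the minimum matching rate is r = 3.0435 − 1 = 2.043.

2.043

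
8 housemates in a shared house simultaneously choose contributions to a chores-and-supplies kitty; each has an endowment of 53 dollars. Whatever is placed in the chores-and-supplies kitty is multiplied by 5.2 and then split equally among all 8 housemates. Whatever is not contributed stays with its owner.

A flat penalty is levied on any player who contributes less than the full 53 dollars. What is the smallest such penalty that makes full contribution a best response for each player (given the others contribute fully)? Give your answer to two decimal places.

Given the others contribute fully, the best deviation is to contribute 0 (any partial contribution still incurs the fine and gives up units whose private return 0.6500 is below 1).
Deviating from 53 to 0 saves 53 dollars but forfeits the deviator's share of the drop in the chores-and-supplies kitty: 5.2/8 × 53 = 34.45.
So the deviation gain is 53 − 34.45 = 18.55, and the fine must be at least 18.55 dollars to wipe it out.

18.55 dollars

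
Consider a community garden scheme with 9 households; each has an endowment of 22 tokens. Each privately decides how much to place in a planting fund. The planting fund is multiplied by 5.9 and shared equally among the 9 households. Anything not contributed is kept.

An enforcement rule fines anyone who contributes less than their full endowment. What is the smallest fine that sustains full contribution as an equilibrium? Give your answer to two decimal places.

7.58 tokens

Given the others contribute fully, the best deviation is to contribute 0 (any partial contribution still incurs the fine and gives up units whose private return 0.6556 is below 1).
Deviating from 22 to 0 saves 22 tokens but forfeits the deviator's share of the drop in the planting fund: 5.9/9 × 22 = 14.42.
So the deviation gain is 22 − 14.42 = 7.58, and the fine must be at least 7.58 tokens to wipe it out.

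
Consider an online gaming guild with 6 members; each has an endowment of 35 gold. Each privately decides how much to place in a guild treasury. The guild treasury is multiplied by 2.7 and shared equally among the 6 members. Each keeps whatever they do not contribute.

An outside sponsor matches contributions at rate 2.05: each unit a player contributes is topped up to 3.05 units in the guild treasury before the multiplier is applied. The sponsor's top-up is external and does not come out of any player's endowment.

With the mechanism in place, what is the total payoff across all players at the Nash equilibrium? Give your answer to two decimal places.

The effective private return per unit is now 2.7 × 3.05 / 6 = 1.3725 > 1, so every player's dominant strategy flips to full contribution.
So the Nash equilibrium is full contribution by all 6; the group earns 2.7 × 3.05 × 210 = 1729.35.

1729.35 gold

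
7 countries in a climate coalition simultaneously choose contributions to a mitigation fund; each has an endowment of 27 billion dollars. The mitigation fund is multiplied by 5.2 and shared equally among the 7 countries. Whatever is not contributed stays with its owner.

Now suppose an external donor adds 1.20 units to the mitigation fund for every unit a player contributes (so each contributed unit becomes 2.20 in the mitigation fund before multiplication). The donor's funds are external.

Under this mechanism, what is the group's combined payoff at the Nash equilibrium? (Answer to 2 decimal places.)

2162.16 billion dollars

Under the mechanism each unit contributed yields 5.2 × 2.20 / 7 = 1.6343 back to its contributor per unit of net cost, which exceeds 1, making full contribution the dominant choice for everyone.
So the Nash equilibrium is full contribution by all 7; the group earns 5.2 × 2.20 × 189 = 2162.16.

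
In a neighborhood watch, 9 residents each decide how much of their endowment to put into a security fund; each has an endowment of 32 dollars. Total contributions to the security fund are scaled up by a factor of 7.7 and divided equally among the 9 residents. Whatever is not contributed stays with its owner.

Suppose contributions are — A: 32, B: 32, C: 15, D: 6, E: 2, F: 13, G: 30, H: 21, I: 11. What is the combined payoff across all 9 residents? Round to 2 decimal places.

Total contributed: 32 + 32 + 15 + 6 + 2 + 13 + 30 + 21 + 11 = 162; total kept: 9 × 32 − 162 = 126.
The security fund pays out 7.7 × 162 = 1247.40 in aggregate.
Group total = 126 + 1247.40 = 1373.40.

1373.40 dollars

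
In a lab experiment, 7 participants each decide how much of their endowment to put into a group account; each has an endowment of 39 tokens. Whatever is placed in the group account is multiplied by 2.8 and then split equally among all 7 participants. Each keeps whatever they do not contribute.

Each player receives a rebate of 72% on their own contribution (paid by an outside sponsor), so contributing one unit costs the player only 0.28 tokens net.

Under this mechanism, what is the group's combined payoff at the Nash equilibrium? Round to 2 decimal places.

960.96 tokens

The effective private return per unit is now (2.8/7) / 0.28 = 1.4286 > 1, so every player's dominant strategy flips to full contribution.
At the Nash equilibrium everyone contributes 39. Group total payoff = 7 × (39 × 0.72 + 2.8 × 39) = 960.96.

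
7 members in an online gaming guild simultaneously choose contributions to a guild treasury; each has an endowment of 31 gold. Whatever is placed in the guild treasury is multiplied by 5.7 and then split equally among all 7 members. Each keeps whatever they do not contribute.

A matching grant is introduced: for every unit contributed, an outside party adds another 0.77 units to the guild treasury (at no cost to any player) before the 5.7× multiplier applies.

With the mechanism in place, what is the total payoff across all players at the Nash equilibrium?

With the mechanism, a contributed unit returns 5.7 × 1.77 / 7 = 1.4413 per unit of net cost to the contributor — now above 1 — so contributing fully is weakly dominant for every player.
So the Nash equilibrium is full contribution by all 7; the group earns 5.7 × 1.77 × 217 = 2189.31.

2189.31 gold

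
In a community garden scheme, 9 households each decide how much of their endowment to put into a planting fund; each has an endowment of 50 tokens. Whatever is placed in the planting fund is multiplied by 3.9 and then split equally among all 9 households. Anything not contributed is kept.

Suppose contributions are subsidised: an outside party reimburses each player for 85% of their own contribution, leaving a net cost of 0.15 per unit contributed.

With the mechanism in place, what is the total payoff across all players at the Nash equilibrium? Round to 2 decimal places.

2137.50 tokens

Under the mechanism each unit contributed yields (3.9/9) / 0.15 = 2.8889 back to its contributor per unit of net cost, which exceeds 1, making full contribution the dominant choice for everyone.
At the Nash equilibrium everyone contributes 50. Group total payoff = 9 × (50 × 0.85 + 3.9 × 50) = 2137.50.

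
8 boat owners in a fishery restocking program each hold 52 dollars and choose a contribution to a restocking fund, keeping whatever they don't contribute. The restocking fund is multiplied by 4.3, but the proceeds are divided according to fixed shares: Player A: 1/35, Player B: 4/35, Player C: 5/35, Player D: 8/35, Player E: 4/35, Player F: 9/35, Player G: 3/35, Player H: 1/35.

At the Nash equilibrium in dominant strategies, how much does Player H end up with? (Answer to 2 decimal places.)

58.39 dollars

For player j, contributing a unit is worthwhile iff 4.3 × (j's share) ≥ 1, i.e. iff j's share is at least 0.2326.
The only share above 0.2326 is Player F's 9/35, contributing 52; the remaining 7 contribute 0. Total contributed: 52.
Player H keeps 52 and receives 4.3 × 52 × 1/35 = 6.39 from the restocking fund, for a payoff of 58.39.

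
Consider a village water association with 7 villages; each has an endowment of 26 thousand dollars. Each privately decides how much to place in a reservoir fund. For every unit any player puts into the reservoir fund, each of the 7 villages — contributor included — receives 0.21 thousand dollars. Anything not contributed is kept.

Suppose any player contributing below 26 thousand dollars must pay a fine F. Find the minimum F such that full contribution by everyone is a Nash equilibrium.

Given the others contribute fully, the best deviation is to contribute 0 (any partial contribution still incurs the fine and gives up units whose private return 0.21 is below 1).
Deviating from 26 to 0 saves 26 thousand dollars but forfeits the deviator's share of the drop in the reservoir fund: 0.21 × 26 = 5.46.
So the deviation gain is 26 − 5.46 = 20.54, and the fine must be at least 20.54 thousand dollars to wipe it out.

20.54 thousand dollars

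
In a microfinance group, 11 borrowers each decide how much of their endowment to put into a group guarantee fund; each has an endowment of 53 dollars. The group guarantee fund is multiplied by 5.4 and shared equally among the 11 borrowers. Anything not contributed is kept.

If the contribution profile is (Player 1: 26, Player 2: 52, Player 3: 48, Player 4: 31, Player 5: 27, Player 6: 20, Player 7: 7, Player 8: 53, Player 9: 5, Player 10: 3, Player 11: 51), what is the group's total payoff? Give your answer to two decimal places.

2004.20 dollars

Total contributed: 26 + 52 + 48 + 31 + 27 + 20 + 7 + 53 + 5 + 3 + 51 = 323; total kept: 11 × 53 − 323 = 260.
The group guarantee fund pays out 5.4 × 323 = 1744.20 in aggregate.
Group total = 260 + 1744.20 = 2004.20.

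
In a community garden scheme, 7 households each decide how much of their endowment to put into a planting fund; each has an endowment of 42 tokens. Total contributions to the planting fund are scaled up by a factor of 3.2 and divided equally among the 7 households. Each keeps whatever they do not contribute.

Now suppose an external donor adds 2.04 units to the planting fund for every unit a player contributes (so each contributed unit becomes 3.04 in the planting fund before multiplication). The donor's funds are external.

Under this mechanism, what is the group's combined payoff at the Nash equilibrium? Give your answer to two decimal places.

With the mechanism, a contributed unit returns 3.2 × 3.04 / 7 = 1.3897 per unit of net cost to the contributor — now above 1 — so contributing fully is weakly dominant for every player.
At the Nash equilibrium everyone contributes 42. Group total payoff = 3.2 × 3.04 × 294 = 2860.03.

2860.03 tokens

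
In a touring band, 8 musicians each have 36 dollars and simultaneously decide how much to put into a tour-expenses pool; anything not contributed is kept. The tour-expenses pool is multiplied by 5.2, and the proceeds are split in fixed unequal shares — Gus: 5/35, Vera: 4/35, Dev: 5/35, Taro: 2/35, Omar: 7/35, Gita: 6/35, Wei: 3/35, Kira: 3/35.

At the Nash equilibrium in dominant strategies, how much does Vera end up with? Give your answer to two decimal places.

57.39 dollars

A player with share s gets back 5.2·s per unit contributed, so full contribution is dominant for anyone with s > 1/5.2 = 0.1923 and zero contribution is dominant for anyone below.
The only share above 0.1923 is Omar's 7/35, contributing 36; the remaining 7 contribute 0. Total contributed: 36.
Vera keeps 36 and receives 5.2 × 36 × 4/35 = 21.39 from the tour-expenses pool, for a payoff of 57.39.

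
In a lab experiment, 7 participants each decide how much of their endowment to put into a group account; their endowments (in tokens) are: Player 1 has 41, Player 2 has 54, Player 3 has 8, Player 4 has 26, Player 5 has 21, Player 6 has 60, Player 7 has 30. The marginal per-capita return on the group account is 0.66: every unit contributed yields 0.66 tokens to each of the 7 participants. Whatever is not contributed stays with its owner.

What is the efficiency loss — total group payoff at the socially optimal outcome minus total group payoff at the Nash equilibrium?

868.80 tokens

The private return per contributed unit is 0.66 < 1 for everyone, so the Nash equilibrium is zero contribution and the group total is Σ E_j = 41 + 54 + 8 + 26 + 21 + 60 + 30 = 240.
Each contributed unit returns 4.620 to the group, so the social optimum is full contribution by everyone: group total = 4.620 × 240 = 1108.80.
Efficiency loss = (4.620 − 1) × 240 = 868.80.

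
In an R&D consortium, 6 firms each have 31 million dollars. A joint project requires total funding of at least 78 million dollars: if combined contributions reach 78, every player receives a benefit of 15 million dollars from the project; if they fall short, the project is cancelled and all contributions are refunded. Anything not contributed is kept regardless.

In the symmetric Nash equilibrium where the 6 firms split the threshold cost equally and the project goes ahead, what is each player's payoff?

33 million dollars

Equal share of the threshold: 78/6 = 13.
At this profile no one gains by cutting their contribution: any cut drops the total below 78, the project is cancelled, contributions are refunded, and the deviator ends with 31, which is less than 31 − 13 + 15 = 33. Contributing more than 13 just wastes the excess. So contributing exactly 13 is a best response.
Each player's payoff: 31 − 13 + 15 = 33.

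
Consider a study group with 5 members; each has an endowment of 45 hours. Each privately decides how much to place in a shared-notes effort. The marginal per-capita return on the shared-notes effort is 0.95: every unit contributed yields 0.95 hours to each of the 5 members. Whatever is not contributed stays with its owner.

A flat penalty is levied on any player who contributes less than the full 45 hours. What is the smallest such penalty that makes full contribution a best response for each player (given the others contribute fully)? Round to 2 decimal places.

2.25 hours

Given the others contribute fully, the best deviation is to contribute 0 (any partial contribution still incurs the fine and gives up units whose private return 0.95 is below 1).
Deviating from 45 to 0 saves 45 hours but forfeits the deviator's share of the drop in the shared-notes effort: 0.95 × 45 = 42.75.
So the deviation gain is 45 − 42.75 = 2.25, and the fine must be at least 2.25 hours to wipe it out.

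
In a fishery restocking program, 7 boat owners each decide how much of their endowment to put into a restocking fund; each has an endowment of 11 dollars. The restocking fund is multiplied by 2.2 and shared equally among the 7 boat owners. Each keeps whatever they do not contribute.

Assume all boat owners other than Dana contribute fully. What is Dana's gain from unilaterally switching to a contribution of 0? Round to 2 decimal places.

Switching from a contribution of 11 to 0 lets Dana keep an extra 11 dollars, but lowers the restocking fund by 11, which costs Dana their own share of that drop: 2.2/7 × 11 = 3.46.
Net gain = 11 − 3.46 = 7.54. The private return per contributed unit (0.3143) is below 1, so free-riding is indeed the best response regardless of what the others do.

7.54 dollars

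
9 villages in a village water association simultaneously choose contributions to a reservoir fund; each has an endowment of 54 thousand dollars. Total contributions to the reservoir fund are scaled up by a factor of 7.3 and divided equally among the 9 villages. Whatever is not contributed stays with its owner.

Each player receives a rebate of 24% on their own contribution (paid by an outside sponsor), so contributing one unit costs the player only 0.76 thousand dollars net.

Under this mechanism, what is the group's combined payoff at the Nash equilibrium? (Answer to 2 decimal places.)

3664.44 thousand dollars

With the mechanism, a contributed unit returns (7.3/9) / 0.76 = 1.0673 per unit of net cost to the contributor — now above 1 — so contributing fully is weakly dominant for every player.
At the Nash equilibrium everyone contributes 54. Group total payoff = 9 × (54 × 0.24 + 7.3 × 54) = 3664.44.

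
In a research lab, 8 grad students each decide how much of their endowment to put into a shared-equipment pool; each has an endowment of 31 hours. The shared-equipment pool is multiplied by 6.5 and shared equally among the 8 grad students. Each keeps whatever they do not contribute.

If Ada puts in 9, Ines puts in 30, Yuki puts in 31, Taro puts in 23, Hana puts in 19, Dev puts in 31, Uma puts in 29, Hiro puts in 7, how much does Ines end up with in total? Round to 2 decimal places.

Total contributed: 9 + 30 + 31 + 23 + 19 + 31 + 29 + 7 = 179.
Each receives 6.5 × 179 / 8 = 145.44 from the shared-equipment pool.
Ines keeps 31 − 30 = 1, so Ines's payoff is 1 + 145.44 = 146.44.

146.44 hours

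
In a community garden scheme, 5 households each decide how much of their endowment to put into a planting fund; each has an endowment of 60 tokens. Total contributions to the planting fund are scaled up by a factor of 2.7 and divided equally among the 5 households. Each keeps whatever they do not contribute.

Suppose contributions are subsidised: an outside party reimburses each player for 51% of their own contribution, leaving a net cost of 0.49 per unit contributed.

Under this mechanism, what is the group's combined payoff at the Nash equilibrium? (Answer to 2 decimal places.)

963.00 tokens

With the mechanism, a contributed unit returns (2.7/5) / 0.49 = 1.1020 per unit of net cost to the contributor — now above 1 — so contributing fully is weakly dominant for every player.
So the Nash equilibrium is full contribution by all 5; the group earns 5 × (60 × 0.51 + 2.7 × 60) = 963.00.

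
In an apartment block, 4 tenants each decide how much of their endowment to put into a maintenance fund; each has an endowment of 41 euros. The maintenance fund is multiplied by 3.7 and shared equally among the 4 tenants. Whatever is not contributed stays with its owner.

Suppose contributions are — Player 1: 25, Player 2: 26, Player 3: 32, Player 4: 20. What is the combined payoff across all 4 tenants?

Total contributed: 25 + 26 + 32 + 20 = 103; total kept: 4 × 41 − 103 = 61.
The maintenance fund pays out 3.7 × 103 = 381.10 in aggregate.
Group total = 61 + 381.10 = 442.10.

442.10 euros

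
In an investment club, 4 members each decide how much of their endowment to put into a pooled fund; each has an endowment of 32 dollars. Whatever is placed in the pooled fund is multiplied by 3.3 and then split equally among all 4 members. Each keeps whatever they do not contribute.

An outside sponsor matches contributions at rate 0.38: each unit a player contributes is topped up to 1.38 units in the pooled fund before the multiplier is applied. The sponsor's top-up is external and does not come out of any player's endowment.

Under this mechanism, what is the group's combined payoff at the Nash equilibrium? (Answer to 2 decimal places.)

582.91 dollars

Under the mechanism each unit contributed yields 3.3 × 1.38 / 4 = 1.1385 back to its contributor per unit of net cost, which exceeds 1, making full contribution the dominant choice for everyone.
So the Nash equilibrium is full contribution by all 4; the group earns 3.3 × 1.38 × 128 = 582.91.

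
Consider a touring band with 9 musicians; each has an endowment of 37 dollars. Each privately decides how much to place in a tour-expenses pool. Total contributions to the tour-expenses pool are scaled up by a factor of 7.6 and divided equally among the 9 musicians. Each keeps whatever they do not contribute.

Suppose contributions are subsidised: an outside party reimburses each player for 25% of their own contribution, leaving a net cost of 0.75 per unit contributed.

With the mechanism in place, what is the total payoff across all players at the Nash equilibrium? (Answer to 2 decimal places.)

With the mechanism, a contributed unit returns (7.6/9) / 0.75 = 1.1259 per unit of net cost to the contributor — now above 1 — so contributing fully is weakly dominant for every player.
At the Nash equilibrium everyone contributes 37. Group total payoff = 9 × (37 × 0.25 + 7.6 × 37) = 2614.05.

2614.05 dollars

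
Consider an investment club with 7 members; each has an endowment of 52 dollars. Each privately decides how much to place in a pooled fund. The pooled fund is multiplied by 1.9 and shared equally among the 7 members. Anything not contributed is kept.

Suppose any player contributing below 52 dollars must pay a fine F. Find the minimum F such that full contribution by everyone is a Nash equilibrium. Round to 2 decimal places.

Given the others contribute fully, the best deviation is to contribute 0 (any partial contribution still incurs the fine and gives up units whose private return 0.2714 is below 1).
Deviating from 52 to 0 saves 52 dollars but forfeits the deviator's share of the drop in the pooled fund: 1.9/7 × 52 = 14.11.
So the deviation gain is 52 − 14.11 = 37.89, and the fine must be at least 37.89 dollars to wipe it out.

37.89 dollars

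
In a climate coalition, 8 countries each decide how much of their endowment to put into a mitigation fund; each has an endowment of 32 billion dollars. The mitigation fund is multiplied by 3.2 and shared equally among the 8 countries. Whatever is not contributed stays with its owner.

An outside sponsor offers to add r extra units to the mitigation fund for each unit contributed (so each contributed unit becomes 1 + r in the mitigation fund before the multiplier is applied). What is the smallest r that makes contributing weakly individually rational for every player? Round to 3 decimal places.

With matching at rate r, one contributed unit becomes (1 + r) in the mitigation fund and returns 3.2 × (1 + r) / 8 to the contributor.
Setting this equal to 1: 1 + r = 8/3.2 = 2.5000.
So the minimum matching rate is r = 2.5000 − 1 = 1.500.

1.500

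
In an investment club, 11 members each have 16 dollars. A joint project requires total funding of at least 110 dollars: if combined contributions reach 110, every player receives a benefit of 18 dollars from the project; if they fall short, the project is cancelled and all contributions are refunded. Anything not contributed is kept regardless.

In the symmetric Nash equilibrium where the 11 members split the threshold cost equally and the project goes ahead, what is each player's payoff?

24 dollars

Equal share of the threshold: 110/11 = 10.
At this profile no one gains by cutting their contribution: any cut drops the total below 110, the project is cancelled, contributions are refunded, and the deviator ends with 16, which is less than 16 − 10 + 18 = 24. Contributing more than 10 just wastes the excess. So contributing exactly 10 is a best response.
Each player's payoff: 16 − 10 + 18 = 24.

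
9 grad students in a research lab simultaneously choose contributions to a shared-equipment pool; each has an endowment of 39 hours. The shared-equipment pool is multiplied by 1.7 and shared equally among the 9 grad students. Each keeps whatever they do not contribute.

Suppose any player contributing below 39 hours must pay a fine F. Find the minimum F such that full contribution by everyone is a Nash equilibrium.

31.63 hours

Given the others contribute fully, the best deviation is to contribute 0 (any partial contribution still incurs the fine and gives up units whose private return 0.1889 is below 1).
Deviating from 39 to 0 saves 39 hours but forfeits the deviator's share of the drop in the shared-equipment pool: 1.7/9 × 39 = 7.37.
So the deviation gain is 39 − 7.37 = 31.63, and the fine must be at least 31.63 hours to wipe it out.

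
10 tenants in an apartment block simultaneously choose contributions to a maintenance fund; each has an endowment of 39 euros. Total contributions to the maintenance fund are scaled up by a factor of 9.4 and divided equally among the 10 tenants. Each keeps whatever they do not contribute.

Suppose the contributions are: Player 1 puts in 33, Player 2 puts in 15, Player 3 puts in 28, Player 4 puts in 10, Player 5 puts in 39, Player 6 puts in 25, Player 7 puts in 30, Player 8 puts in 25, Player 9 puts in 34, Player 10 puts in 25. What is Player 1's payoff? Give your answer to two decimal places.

254.16 euros

Total contributed: 33 + 15 + 28 + 10 + 39 + 25 + 30 + 25 + 34 + 25 = 264.
Each receives 9.4 × 264 / 10 = 248.16 from the maintenance fund.
Player 1 keeps 39 − 33 = 6, so Player 1's payoff is 6 + 248.16 = 254.16.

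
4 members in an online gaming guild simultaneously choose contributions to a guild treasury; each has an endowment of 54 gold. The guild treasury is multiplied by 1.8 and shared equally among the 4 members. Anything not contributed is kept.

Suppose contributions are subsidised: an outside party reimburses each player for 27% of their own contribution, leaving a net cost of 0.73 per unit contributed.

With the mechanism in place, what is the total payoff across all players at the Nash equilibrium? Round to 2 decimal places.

With the mechanism, a contributed unit returns (1.8/4) / 0.73 = 0.6164 per unit of net cost — still below 1 — so contributing 0 remains dominant for every player.
At the Nash equilibrium no one contributes; group total payoff = 4 × 54 = 216.

216.00 gold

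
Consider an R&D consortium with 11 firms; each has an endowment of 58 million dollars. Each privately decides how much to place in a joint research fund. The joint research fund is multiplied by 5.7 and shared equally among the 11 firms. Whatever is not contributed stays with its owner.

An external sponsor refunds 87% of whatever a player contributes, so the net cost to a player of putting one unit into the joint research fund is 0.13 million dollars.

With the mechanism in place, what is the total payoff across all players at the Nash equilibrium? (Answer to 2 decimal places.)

4191.66 million dollars

The effective private return per unit is now (5.7/11) / 0.13 = 3.9860 > 1, so every player's dominant strategy flips to full contribution.
At the Nash equilibrium everyone contributes 58. Group total payoff = 11 × (58 × 0.87 + 5.7 × 58) = 4191.66.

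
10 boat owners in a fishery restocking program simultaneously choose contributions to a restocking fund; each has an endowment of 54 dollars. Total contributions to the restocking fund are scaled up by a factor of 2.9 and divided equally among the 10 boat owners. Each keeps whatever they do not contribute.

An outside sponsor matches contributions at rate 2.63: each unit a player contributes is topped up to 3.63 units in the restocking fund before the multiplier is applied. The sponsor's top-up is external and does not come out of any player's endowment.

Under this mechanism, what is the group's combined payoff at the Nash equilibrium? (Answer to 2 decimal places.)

Under the mechanism each unit contributed yields 2.9 × 3.63 / 10 = 1.0527 back to its contributor per unit of net cost, which exceeds 1, making full contribution the dominant choice for everyone.
At the Nash equilibrium everyone contributes 54. Group total payoff = 2.9 × 3.63 × 540 = 5684.58.

5684.58 dollars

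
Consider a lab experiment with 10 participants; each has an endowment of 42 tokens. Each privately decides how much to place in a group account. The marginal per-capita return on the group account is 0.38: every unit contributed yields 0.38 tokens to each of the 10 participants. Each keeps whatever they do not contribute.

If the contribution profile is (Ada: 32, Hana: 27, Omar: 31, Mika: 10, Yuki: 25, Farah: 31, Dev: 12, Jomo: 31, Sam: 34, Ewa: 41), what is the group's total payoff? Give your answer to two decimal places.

1187.20 tokens

Total contributed: 32 + 27 + 31 + 10 + 25 + 31 + 12 + 31 + 34 + 41 = 274; total kept: 10 × 42 − 274 = 146.
The group account pays out 0.38 × 10 × 274 = 1041.20 in aggregate.
Group total = 146 + 1041.20 = 1187.20.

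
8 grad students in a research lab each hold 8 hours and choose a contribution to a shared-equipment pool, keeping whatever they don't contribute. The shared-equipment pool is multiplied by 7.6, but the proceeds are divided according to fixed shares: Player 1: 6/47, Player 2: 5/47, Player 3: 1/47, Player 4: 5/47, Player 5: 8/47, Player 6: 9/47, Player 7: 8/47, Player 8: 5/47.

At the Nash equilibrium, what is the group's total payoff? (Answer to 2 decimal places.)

For player j, contributing a unit is worthwhile iff 7.6 × (j's share) ≥ 1, i.e. iff j's share is at least 0.1316.
The shares above 0.1316 belong to Player 5, Player 6 and Player 7, contributing 8 each; the remaining 5 contribute 0. Total contributed: 24.
The shared-equipment pool pays out 7.6 × 24 = 182.40 in total (split across the unequal shares, but the aggregate is all that matters for the group sum).
The 5 free-riders keep 8 each, adding 40. Group total = 40 + 182.40 = 222.40.

222.40 hours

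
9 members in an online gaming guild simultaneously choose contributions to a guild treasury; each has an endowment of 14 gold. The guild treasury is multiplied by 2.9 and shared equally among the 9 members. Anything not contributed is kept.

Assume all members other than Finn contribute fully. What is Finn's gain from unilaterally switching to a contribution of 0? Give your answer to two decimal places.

9.49 gold

Switching from a contribution of 14 to 0 lets Finn keep an extra 14 gold, but lowers the guild treasury by 14, which costs Finn their own share of that drop: 2.9/9 × 14 = 4.51.
Net gain = 14 − 4.51 = 9.49. The private return per contributed unit (0.3222) is below 1, so free-riding is indeed the best response regardless of what the others do.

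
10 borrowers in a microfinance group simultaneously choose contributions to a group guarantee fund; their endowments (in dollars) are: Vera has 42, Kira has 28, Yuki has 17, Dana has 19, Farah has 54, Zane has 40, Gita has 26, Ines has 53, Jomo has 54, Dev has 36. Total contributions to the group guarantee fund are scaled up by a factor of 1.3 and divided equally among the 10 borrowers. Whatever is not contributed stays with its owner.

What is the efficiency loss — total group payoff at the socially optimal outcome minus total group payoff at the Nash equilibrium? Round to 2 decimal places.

110.70 dollars

The private return per contributed unit is 1.3/10 = 0.1300 < 1 for every player regardless of endowment, so the Nash equilibrium is zero contribution and the group total is Σ E_j = 42 + 28 + 17 + 19 + 54 + 40 + 26 + 53 + 54 + 36 = 369.
Each contributed unit returns 1.300 to the group, so the social optimum is full contribution by everyone: group total = 1.300 × 369 = 479.70.
Efficiency loss = (1.300 − 1) × 369 = 110.70.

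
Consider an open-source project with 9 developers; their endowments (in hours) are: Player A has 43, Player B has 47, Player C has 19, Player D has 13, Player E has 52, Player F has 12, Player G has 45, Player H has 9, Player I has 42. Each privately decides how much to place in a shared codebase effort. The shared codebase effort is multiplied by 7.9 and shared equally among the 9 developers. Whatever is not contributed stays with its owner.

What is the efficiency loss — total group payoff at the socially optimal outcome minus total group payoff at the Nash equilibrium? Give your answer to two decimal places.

The private return per contributed unit is 7.9/9 = 0.8778 < 1 for every player regardless of endowment, so the Nash equilibrium is zero contribution and the group total is Σ E_j = 43 + 47 + 19 + 13 + 52 + 12 + 45 + 9 + 42 = 282.
Each contributed unit returns 7.900 to the group, so the social optimum is full contribution by everyone: group total = 7.900 × 282 = 2227.80.
Efficiency loss = (7.900 − 1) × 282 = 1945.80.

1945.80 hours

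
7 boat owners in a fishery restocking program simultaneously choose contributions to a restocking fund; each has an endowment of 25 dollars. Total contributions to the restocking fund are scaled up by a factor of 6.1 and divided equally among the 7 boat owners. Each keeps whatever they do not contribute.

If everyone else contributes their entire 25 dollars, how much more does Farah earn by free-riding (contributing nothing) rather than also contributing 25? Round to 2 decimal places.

Switching from a contribution of 25 to 0 lets Farah keep an extra 25 dollars, but lowers the restocking fund by 25, which costs Farah their own share of that drop: 6.1/7 × 25 = 21.79.
Net gain = 25 − 21.79 = 3.21. The private return per contributed unit (0.8714) is below 1, so free-riding is indeed the best response regardless of what the others do.

3.21 dollars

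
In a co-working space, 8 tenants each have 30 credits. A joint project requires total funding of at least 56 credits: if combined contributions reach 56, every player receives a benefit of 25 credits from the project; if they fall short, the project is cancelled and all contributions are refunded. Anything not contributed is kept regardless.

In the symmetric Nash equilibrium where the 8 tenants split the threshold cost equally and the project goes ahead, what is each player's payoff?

Equal share of the threshold: 56/8 = 7.
At this profile no one gains by cutting their contribution: any cut drops the total below 56, the project is cancelled, contributions are refunded, and the deviator ends with 30, which is less than 30 − 7 + 25 = 48. Contributing more than 7 just wastes the excess. So contributing exactly 7 is a best response.
Each player's payoff: 30 − 7 + 25 = 48.

48 credits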